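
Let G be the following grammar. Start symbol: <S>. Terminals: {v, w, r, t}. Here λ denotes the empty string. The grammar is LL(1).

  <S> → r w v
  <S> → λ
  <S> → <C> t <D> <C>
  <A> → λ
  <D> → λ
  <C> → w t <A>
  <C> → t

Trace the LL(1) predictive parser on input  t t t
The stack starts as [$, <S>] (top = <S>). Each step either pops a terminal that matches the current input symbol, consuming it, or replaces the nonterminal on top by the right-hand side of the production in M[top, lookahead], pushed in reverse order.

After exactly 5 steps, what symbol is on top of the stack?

     Stack            Input    Action
  1  $ <S>            t t t $  expand <S> → <C> t <D> <C>
  2  $ <C> <D> t <C>  t t t $  expand <C> → t
  3  $ <C> <D> t t    t t t $  match t
  4  $ <C> <D> t      t t $    match t
  5  $ <C> <D>        t $      expand <D> → λ
Stack after step 5: $ <C> (top = <C>).

<C>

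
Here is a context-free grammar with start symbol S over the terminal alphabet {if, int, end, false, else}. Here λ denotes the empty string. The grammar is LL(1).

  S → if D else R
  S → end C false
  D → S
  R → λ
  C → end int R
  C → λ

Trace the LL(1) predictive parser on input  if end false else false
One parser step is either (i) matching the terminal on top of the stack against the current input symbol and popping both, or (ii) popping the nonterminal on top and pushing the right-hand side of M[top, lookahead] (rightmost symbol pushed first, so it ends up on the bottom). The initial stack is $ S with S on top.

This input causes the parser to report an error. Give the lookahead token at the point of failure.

step 1: stack=$ S  input=if end false else false $  — expand S → if D else R
step 2: stack=$ R else D if  input=if end false else false $  — match if
step 3: stack=$ R else D  input=end false else false $  — expand D → S
step 4: stack=$ R else S  input=end false else false $  — expand S → end C false
step 5: stack=$ R else false C end  input=end false else false $  — match end
step 6: stack=$ R else false C  input=false else false $  — expand C → λ
step 7: stack=$ R else false  input=false else false $  — match false
step 8: stack=$ R else  input=else false $  — match else
step 9: stack=$ R  input=false $  — expand R → λ
step 10: stack=$  input=false $  — error: stack empty but input remains

false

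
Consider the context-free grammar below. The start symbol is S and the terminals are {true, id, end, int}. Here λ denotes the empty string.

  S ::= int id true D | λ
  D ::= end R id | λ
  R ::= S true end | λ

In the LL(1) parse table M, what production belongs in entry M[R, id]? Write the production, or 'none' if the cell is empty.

FIRST(S): from S::=int id true D we get {int}; from S::=λ we get {λ}. So FIRST(S) = {λ, int}.
FIRST(D): from D::=end R id we get {end}; from D::=λ we get {λ}. So FIRST(D) = {λ, end}.
FIRST(R): from R::=S true end we get {int, true}; from R::=λ we get {λ}. So FIRST(R) = {λ, int, true}.
FOLLOW(S) includes $ since S is the start symbol.
FOLLOW(R): in D::=end R id, R is followed by id with FIRST {id}. Thus FOLLOW(R) = {id}.
For R ::= S true end: FIRST(S true end) = {int, true}, so it goes in M[R, t] for t ∈ {int, true}.
For R ::= λ: FIRST(λ) = {λ}, so it goes in M[R, t] for t ∈ {}; since λ ∈ FIRST, also for every t ∈ FOLLOW(R) = {id}.

R ::= λ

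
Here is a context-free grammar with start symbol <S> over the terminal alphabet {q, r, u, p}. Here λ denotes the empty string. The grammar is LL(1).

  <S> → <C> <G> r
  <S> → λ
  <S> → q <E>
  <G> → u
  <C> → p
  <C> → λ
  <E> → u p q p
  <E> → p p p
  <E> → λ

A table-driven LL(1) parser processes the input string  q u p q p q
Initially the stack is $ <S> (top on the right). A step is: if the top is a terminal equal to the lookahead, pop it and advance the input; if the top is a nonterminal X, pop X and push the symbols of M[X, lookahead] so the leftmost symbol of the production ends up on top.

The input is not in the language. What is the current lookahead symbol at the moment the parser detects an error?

step 1: stack=$ <S>  input=q u p q p q $  — expand <S> → q <E>
step 2: stack=$ <E> q  input=q u p q p q $  — match q
step 3: stack=$ <E>  input=u p q p q $  — expand <E> → u p q p
step 4: stack=$ p q p u  input=u p q p q $  — match u
step 5: stack=$ p q p  input=p q p q $  — match p
step 6: stack=$ p q  input=q p q $  — match q
step 7: stack=$ p  input=p q $  — match p
step 8: stack=$  input=q $  — error: stack empty but input remains

q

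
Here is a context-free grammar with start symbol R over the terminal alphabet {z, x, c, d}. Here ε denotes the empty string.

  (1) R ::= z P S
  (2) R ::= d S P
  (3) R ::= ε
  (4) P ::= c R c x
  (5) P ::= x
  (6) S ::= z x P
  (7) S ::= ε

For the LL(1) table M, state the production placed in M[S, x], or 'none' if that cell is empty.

FIRST(R): from R::=z P S we get {z}; from R::=d S P we get {d}; from R::=ε we get {ε}. So FIRST(R) = {ε, d, z}.
FIRST(P): from P::=c R c x we get {c}; from P::=x we get {x}. So FIRST(P) = {c, x}.
FIRST(S): from S::=z x P we get {z}; from S::=ε we get {ε}. So FIRST(S) = {ε, z}.
FOLLOW(R) includes $ since R is the start symbol.
FOLLOW(R): in P::=c R c x, R is followed by c x with FIRST {c}. Thus FOLLOW(R) = {$, c}.
FOLLOW(S): in R::=z P S, the suffix after S is empty, so FOLLOW(S) ⊇ FOLLOW(R) = {$, c}; in R::=d S P, S is followed by P with FIRST {c, x}. Thus FOLLOW(S) = {$, c, x}.
For S ::= z x P: FIRST(z x P) = {z}, so it goes in M[S, t] for t ∈ {z}.
For S ::= ε: FIRST(ε) = {ε}, so it goes in M[S, t] for t ∈ {}; since ε ∈ FIRST, also for every t ∈ FOLLOW(S) = {$, c, x}.

S ::= ε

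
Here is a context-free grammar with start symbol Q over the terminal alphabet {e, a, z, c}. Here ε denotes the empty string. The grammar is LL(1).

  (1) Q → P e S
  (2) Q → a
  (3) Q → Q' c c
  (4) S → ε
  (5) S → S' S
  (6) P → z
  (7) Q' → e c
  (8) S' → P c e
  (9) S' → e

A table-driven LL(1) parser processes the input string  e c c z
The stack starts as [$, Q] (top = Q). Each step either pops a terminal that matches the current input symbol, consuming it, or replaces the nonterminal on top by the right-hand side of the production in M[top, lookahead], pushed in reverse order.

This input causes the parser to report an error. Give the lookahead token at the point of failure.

step 1: stack=$ Q  input=e c c z $  — expand Q → Q' c c
step 2: stack=$ c c Q'  input=e c c z $  — expand Q' → e c
step 3: stack=$ c c c e  input=e c c z $  — match e
step 4: stack=$ c c c  input=c c z $  — match c
step 5: stack=$ c c  input=c z $  — match c
step 6: stack=$ c  input=z $  — error: top is terminal c but lookahead is z

z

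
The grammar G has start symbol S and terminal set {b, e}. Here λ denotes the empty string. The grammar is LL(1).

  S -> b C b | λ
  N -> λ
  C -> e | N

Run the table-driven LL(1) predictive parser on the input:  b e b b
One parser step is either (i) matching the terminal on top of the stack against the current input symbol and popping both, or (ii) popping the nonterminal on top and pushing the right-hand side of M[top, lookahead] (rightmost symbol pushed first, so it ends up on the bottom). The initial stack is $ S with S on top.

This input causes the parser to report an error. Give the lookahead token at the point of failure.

     Stack    Input      Action
  1  $ S      b e b b $  expand S -> b C b
  2  $ b C b  b e b b $  match b
  3  $ b C    e b b $    expand C -> e
  4  $ b e    e b b $    match e
  5  $ b      b b $      match b
  6  $        b $        error: stack empty but input remains

b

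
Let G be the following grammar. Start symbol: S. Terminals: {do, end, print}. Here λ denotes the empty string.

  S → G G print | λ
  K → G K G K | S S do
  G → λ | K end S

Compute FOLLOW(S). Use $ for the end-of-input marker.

{$, do, print}

FIRST(S) = {λ, do, print}  (via G G print)
FIRST(K) = {do, print}  (via G K G K, S S do)
FIRST(G) = {λ, do, print}  (via K end S)
FOLLOW(S) includes $ since S is the start symbol.
FOLLOW(K): in K→G K G K (occurrence 1), K is followed by G K with FIRST {do, print}; in K→G K G K (occurrence 2), the suffix after K is empty (adds nothing new); in G→K end S, K is followed by end S with FIRST {end}. Thus FOLLOW(K) = {do, end, print}.
FOLLOW(G): in S→G G print (occurrence 1), G is followed by G print with FIRST {do, print}; in S→G G print (occurrence 2), G is followed by print with FIRST {print}; in K→G K G K (occurrence 1), G is followed by K G K with FIRST {do, print}; in K→G K G K (occurrence 2), G is followed by K with FIRST {do, print}. Thus FOLLOW(G) = {do, print}.
FOLLOW(S): in K→S S do (occurrence 1), S is followed by S do with FIRST {do, print}; in K→S S do (occurrence 2), S is followed by do with FIRST {do}; in G→K end S, the suffix after S is empty, so FOLLOW(S) ⊇ FOLLOW(G) = {do, print}. Thus FOLLOW(S) = {$, do, print}.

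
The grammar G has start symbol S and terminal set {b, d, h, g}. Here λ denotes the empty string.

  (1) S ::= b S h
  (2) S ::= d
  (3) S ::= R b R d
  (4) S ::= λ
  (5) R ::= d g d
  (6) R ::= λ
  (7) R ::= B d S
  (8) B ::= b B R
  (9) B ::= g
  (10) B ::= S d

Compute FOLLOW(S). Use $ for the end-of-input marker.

{$, b, d, g, h}

FIRST(S): from S::=b S h we get {b}; from S::=d we get {d}; from S::=R b R d we get {b, d, g}; from S::=λ we get {λ}. So FIRST(S) = {λ, b, d, g}.
FIRST(B): from B::=b B R we get {b}; from B::=g we get {g}; from B::=S d we get {b, d, g}. So FIRST(B) = {b, d, g}.
FIRST(R): from R::=d g d we get {d}; from R::=λ we get {λ}; from R::=B d S we get {b, d, g}. So FIRST(R) = {λ, b, d, g}.
FOLLOW(S) includes $ since S is the start symbol.
FOLLOW(B): in R::=B d S, B is followed by d S with FIRST {d}; in B::=b B R, B is followed by R with FIRST {λ, b, d, g}; in B::=b B R, the suffix after B is nullable (adds nothing new). Thus FOLLOW(B) = {b, d, g}.
FOLLOW(R): in S::=R b R d (occurrence 1), R is followed by b R d with FIRST {b}; in S::=R b R d (occurrence 2), R is followed by d with FIRST {d}; in B::=b B R, the suffix after R is empty, so FOLLOW(R) ⊇ FOLLOW(B) = {b, d, g}. Thus FOLLOW(R) = {b, d, g}.
FOLLOW(S): in S::=b S h, S is followed by h with FIRST {h}; in R::=B d S, the suffix after S is empty, so FOLLOW(S) ⊇ FOLLOW(R) = {b, d, g}; in B::=S d, S is followed by d with FIRST {d}. Thus FOLLOW(S) = {$, b, d, g, h}.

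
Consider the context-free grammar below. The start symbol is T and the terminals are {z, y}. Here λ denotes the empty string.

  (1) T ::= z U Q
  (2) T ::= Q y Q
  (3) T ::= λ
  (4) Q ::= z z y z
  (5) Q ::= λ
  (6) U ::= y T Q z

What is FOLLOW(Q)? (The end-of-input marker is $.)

{$, y, z}

FIRST(Q) = {λ, z}
FIRST(U) = {y}
FIRST(T) = {λ, y, z}  (via Q y Q)
FOLLOW(T) includes $ since T is the start symbol.
FOLLOW(T): in U::=y T Q z, T is followed by Q z with FIRST {z}. Thus FOLLOW(T) = {$, z}.
FOLLOW(Q): in T::=z U Q, the suffix after Q is empty, so FOLLOW(Q) ⊇ FOLLOW(T) = {$, z}; in T::=Q y Q (occurrence 1), Q is followed by y Q with FIRST {y}; in T::=Q y Q (occurrence 2), the suffix after Q is empty, so FOLLOW(Q) ⊇ FOLLOW(T) = {$, z}; in U::=y T Q z, Q is followed by z with FIRST {z}. Thus FOLLOW(Q) = {$, y, z}.
FOLLOW(U): in T::=z U Q, U is followed by Q with FIRST {λ, z}; in T::=z U Q, the suffix after U is nullable, so FOLLOW(U) ⊇ FOLLOW(T) = {$, z}. Thus FOLLOW(U) = {$, z}.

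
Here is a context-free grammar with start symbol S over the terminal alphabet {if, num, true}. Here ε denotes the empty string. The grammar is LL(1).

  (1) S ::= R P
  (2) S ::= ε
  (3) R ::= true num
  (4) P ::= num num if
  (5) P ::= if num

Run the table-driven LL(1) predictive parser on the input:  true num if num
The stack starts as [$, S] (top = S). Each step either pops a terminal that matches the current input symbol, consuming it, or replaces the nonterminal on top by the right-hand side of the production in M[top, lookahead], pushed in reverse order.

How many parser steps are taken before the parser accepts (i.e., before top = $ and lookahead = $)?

7

     Stack         Input              Action
  1  $ S           true num if num $  expand S ::= R P
  2  $ P R         true num if num $  expand R ::= true num
  3  $ P num true  true num if num $  match true
  4  $ P num       num if num $       match num
  5  $ P           if num $           expand P ::= if num
  6  $ num if      if num $           match if
  7  $ num         num $              match num
Accept reached after 7 steps.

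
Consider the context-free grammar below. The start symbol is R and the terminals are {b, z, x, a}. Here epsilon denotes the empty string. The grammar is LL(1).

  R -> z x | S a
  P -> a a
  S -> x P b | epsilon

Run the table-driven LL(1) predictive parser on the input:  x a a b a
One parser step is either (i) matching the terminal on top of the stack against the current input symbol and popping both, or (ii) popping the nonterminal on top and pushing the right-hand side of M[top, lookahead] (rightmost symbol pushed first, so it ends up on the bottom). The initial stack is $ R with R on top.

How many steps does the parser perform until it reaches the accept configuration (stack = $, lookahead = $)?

8

step 1: stack=$ R  input=x a a b a $  — expand R -> S a
step 2: stack=$ a S  input=x a a b a $  — expand S -> x P b
step 3: stack=$ a b P x  input=x a a b a $  — match x
step 4: stack=$ a b P  input=a a b a $  — expand P -> a a
step 5: stack=$ a b a a  input=a a b a $  — match a
step 6: stack=$ a b a  input=a b a $  — match a
step 7: stack=$ a b  input=b a $  — match b
step 8: stack=$ a  input=a $  — match a
Accept reached after 8 steps.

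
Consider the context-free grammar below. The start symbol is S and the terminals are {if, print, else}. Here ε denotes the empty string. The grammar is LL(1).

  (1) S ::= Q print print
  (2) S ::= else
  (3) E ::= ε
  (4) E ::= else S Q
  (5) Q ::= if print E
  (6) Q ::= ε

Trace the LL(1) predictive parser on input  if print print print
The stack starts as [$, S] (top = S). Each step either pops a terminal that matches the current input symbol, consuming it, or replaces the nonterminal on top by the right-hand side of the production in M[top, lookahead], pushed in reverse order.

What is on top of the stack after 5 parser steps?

step 1: stack=$ S  input=if print print print $  — expand S ::= Q print print
step 2: stack=$ print print Q  input=if print print print $  — expand Q ::= if print E
step 3: stack=$ print print E print if  input=if print print print $  — match if
step 4: stack=$ print print E print  input=print print print $  — match print
step 5: stack=$ print print E  input=print print $  — expand E ::= ε
Stack after step 5: $ print print (top = print).

print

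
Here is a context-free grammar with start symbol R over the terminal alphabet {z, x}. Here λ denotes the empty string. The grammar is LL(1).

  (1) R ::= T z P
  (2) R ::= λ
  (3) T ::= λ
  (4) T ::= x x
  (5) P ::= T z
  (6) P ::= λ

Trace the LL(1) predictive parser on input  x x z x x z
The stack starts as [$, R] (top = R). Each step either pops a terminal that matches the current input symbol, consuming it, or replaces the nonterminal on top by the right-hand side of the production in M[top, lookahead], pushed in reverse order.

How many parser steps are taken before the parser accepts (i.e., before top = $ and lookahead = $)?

10

      Stack      Input          Action
   1  $ R        x x z x x z $  expand R ::= T z P
   2  $ P z T    x x z x x z $  expand T ::= x x
   3  $ P z x x  x x z x x z $  match x
   4  $ P z x    x z x x z $    match x
   5  $ P z      z x x z $      match z
   6  $ P        x x z $        expand P ::= T z
   7  $ z T      x x z $        expand T ::= x x
   8  $ z x x    x x z $        match x
   9  $ z x      x z $          match x
  10  $ z        z $            match z
Accept reached after 10 steps.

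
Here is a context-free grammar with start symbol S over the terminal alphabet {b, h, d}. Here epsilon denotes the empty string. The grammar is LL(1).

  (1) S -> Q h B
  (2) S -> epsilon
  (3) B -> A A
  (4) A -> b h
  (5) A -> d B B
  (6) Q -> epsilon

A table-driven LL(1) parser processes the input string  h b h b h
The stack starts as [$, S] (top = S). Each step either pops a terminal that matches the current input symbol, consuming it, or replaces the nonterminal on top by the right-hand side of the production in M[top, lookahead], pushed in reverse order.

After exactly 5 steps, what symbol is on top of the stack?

step 1: stack=$ S  input=h b h b h $  — expand S -> Q h B
step 2: stack=$ B h Q  input=h b h b h $  — expand Q -> epsilon
step 3: stack=$ B h  input=h b h b h $  — match h
step 4: stack=$ B  input=b h b h $  — expand B -> A A
step 5: stack=$ A A  input=b h b h $  — expand A -> b h
Stack after step 5: $ A h b (top = b).

b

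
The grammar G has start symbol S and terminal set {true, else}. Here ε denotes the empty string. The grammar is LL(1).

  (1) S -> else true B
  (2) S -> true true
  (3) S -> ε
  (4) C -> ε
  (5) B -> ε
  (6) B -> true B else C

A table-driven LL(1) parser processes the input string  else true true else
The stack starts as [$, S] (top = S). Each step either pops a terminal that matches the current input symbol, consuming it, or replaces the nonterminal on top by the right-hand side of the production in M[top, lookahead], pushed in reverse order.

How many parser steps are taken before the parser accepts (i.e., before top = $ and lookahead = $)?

     Stack            Input                  Action
  1  $ S              else true true else $  expand S -> else true B
  2  $ B true else    else true true else $  match else
  3  $ B true         true true else $       match true
  4  $ B              true else $            expand B -> true B else C
  5  $ C else B true  true else $            match true
  6  $ C else B       else $                 expand B -> ε
  7  $ C else         else $                 match else
  8  $ C              $                      expand C -> ε
Accept reached after 8 steps.

8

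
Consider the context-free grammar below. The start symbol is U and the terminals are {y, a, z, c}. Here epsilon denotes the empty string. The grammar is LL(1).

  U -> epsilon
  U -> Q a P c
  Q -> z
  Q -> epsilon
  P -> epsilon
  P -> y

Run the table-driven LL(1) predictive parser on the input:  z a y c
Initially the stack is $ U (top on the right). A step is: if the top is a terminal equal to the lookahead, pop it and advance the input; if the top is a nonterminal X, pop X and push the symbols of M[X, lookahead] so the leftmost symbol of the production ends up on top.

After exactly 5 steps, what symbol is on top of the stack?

step 1: stack=$ U  input=z a y c $  — expand U -> Q a P c
step 2: stack=$ c P a Q  input=z a y c $  — expand Q -> z
step 3: stack=$ c P a z  input=z a y c $  — match z
step 4: stack=$ c P a  input=a y c $  — match a
step 5: stack=$ c P  input=y c $  — expand P -> y
Stack after step 5: $ c y (top = y).

y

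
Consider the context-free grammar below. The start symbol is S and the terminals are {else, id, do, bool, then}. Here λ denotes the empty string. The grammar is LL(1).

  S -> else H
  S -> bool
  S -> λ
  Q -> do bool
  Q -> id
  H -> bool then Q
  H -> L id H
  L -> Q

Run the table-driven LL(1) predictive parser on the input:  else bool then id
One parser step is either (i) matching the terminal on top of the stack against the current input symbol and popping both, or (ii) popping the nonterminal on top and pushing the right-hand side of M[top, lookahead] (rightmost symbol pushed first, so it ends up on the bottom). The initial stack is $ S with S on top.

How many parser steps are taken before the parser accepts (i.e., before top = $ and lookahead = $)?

7

     Stack          Input                Action
  1  $ S            else bool then id $  expand S -> else H
  2  $ H else       else bool then id $  match else
  3  $ H            bool then id $       expand H -> bool then Q
  4  $ Q then bool  bool then id $       match bool
  5  $ Q then       then id $            match then
  6  $ Q            id $                 expand Q -> id
  7  $ id           id $                 match id
Accept reached after 7 steps.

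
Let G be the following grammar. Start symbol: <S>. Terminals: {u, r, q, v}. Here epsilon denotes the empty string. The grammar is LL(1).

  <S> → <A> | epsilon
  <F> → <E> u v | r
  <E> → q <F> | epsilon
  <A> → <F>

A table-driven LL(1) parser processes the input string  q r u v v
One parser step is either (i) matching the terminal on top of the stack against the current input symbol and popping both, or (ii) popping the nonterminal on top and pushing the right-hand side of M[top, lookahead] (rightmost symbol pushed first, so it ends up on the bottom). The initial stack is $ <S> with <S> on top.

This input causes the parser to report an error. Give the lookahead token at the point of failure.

      Stack        Input        Action
   1  $ <S>        q r u v v $  expand <S> → <A>
   2  $ <A>        q r u v v $  expand <A> → <F>
   3  $ <F>        q r u v v $  expand <F> → <E> u v
   4  $ v u <E>    q r u v v $  expand <E> → q <F>
   5  $ v u <F> q  q r u v v $  match q
   6  $ v u <F>    r u v v $    expand <F> → r
   7  $ v u r      r u v v $    match r
   8  $ v u        u v v $      match u
   9  $ v          v v $        match v
  10  $            v $          error: stack empty but input remains

v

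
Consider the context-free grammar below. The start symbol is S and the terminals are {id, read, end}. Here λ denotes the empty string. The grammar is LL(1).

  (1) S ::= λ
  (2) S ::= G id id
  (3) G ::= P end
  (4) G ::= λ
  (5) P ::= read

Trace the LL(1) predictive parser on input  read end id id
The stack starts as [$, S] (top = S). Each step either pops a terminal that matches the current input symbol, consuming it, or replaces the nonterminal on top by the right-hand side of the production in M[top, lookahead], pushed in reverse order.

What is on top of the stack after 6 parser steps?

step 1: stack=$ S  input=read end id id $  — expand S ::= G id id
step 2: stack=$ id id G  input=read end id id $  — expand G ::= P end
step 3: stack=$ id id end P  input=read end id id $  — expand P ::= read
step 4: stack=$ id id end read  input=read end id id $  — match read
step 5: stack=$ id id end  input=end id id $  — match end
step 6: stack=$ id id  input=id id $  — match id
Stack after step 6: $ id (top = id).

id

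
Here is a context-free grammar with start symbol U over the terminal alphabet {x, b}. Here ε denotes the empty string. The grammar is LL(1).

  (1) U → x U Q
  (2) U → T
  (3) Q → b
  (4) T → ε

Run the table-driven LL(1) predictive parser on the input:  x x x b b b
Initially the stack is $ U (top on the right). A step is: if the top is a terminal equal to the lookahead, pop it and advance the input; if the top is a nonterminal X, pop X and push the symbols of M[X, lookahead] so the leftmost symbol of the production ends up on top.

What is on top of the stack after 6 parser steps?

step 1: stack=$ U  input=x x x b b b $  — expand U → x U Q
step 2: stack=$ Q U x  input=x x x b b b $  — match x
step 3: stack=$ Q U  input=x x b b b $  — expand U → x U Q
step 4: stack=$ Q Q U x  input=x x b b b $  — match x
step 5: stack=$ Q Q U  input=x b b b $  — expand U → x U Q
step 6: stack=$ Q Q Q U x  input=x b b b $  — match x
Stack after step 6: $ Q Q Q U (top = U).

U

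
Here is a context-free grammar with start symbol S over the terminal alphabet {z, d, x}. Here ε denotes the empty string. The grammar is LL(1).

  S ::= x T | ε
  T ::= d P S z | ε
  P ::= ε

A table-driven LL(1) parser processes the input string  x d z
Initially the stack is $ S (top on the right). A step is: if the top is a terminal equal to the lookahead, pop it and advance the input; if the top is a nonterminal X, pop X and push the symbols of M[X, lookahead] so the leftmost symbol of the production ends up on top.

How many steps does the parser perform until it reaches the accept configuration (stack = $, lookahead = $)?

7

step 1: stack=$ S  input=x d z $  — expand S ::= x T
step 2: stack=$ T x  input=x d z $  — match x
step 3: stack=$ T  input=d z $  — expand T ::= d P S z
step 4: stack=$ z S P d  input=d z $  — match d
step 5: stack=$ z S P  input=z $  — expand P ::= ε
step 6: stack=$ z S  input=z $  — expand S ::= ε
step 7: stack=$ z  input=z $  — match z
Accept reached after 7 steps.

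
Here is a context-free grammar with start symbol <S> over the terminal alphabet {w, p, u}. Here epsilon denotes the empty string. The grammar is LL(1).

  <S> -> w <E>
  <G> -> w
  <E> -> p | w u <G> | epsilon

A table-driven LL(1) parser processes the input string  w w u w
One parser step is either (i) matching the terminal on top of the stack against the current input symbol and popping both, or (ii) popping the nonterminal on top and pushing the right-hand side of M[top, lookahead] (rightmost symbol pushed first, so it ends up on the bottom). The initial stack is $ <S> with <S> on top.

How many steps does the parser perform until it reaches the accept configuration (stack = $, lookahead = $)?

7

     Stack      Input      Action
  1  $ <S>      w w u w $  expand <S> -> w <E>
  2  $ <E> w    w w u w $  match w
  3  $ <E>      w u w $    expand <E> -> w u <G>
  4  $ <G> u w  w u w $    match w
  5  $ <G> u    u w $      match u
  6  $ <G>      w $        expand <G> -> w
  7  $ w        w $        match w
Accept reached after 7 steps.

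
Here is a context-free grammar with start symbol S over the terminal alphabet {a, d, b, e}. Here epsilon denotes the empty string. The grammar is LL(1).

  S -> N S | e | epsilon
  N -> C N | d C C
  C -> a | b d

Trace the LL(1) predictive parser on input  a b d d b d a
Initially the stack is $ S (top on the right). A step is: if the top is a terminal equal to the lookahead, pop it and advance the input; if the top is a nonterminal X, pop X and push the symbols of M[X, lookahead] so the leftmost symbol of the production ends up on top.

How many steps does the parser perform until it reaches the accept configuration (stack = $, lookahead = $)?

16

step 1: stack=$ S  input=a b d d b d a $  — expand S -> N S
step 2: stack=$ S N  input=a b d d b d a $  — expand N -> C N
step 3: stack=$ S N C  input=a b d d b d a $  — expand C -> a
step 4: stack=$ S N a  input=a b d d b d a $  — match a
step 5: stack=$ S N  input=b d d b d a $  — expand N -> C N
step 6: stack=$ S N C  input=b d d b d a $  — expand C -> b d
step 7: stack=$ S N d b  input=b d d b d a $  — match b
step 8: stack=$ S N d  input=d d b d a $  — match d
step 9: stack=$ S N  input=d b d a $  — expand N -> d C C
step 10: stack=$ S C C d  input=d b d a $  — match d
step 11: stack=$ S C C  input=b d a $  — expand C -> b d
step 12: stack=$ S C d b  input=b d a $  — match b
step 13: stack=$ S C d  input=d a $  — match d
step 14: stack=$ S C  input=a $  — expand C -> a
step 15: stack=$ S a  input=a $  — match a
step 16: stack=$ S  input=$  — expand S -> epsilon
Accept reached after 16 steps.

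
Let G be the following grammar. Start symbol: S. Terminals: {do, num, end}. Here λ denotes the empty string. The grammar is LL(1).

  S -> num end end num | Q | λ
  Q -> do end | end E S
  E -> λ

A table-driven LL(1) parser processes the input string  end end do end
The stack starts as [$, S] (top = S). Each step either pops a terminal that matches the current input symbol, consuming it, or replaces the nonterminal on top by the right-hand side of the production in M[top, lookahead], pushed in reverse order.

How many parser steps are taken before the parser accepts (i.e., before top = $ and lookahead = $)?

12

      Stack      Input             Action
   1  $ S        end end do end $  expand S -> Q
   2  $ Q        end end do end $  expand Q -> end E S
   3  $ S E end  end end do end $  match end
   4  $ S E      end do end $      expand E -> λ
   5  $ S        end do end $      expand S -> Q
   6  $ Q        end do end $      expand Q -> end E S
   7  $ S E end  end do end $      match end
   8  $ S E      do end $          expand E -> λ
   9  $ S        do end $          expand S -> Q
  10  $ Q        do end $          expand Q -> do end
  11  $ end do   do end $          match do
  12  $ end      end $             match end
Accept reached after 12 steps.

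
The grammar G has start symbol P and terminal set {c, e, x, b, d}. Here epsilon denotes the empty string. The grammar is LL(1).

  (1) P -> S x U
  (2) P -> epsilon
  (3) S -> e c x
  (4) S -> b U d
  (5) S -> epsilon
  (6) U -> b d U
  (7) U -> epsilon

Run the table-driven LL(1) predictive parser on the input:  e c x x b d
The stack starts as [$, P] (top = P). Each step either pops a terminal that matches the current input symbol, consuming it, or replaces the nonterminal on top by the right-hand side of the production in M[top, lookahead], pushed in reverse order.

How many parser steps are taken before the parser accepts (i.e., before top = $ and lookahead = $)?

      Stack        Input          Action
   1  $ P          e c x x b d $  expand P -> S x U
   2  $ U x S      e c x x b d $  expand S -> e c x
   3  $ U x x c e  e c x x b d $  match e
   4  $ U x x c    c x x b d $    match c
   5  $ U x x      x x b d $      match x
   6  $ U x        x b d $        match x
   7  $ U          b d $          expand U -> b d U
   8  $ U d b      b d $          match b
   9  $ U d        d $            match d
  10  $ U          $              expand U -> epsilon
Accept reached after 10 steps.

10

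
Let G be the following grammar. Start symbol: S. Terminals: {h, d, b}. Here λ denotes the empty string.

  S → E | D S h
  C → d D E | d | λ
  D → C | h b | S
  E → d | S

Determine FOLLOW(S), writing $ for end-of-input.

FIRST(C) = {λ, d}
FIRST(S) = {d, h}  (via E, D S h)
FIRST(D) = {λ, d, h}  (via C, S)
FIRST(E) = {d, h}  (via S)
FOLLOW(S) includes $ since S is the start symbol.
FOLLOW(D): in S→D S h, D is followed by S h with FIRST {d, h}; in C→d D E, D is followed by E with FIRST {d, h}. Thus FOLLOW(D) = {d, h}.
FOLLOW(C): in D→C, the suffix after C is empty, so FOLLOW(C) ⊇ FOLLOW(D) = {d, h}. Thus FOLLOW(C) = {d, h}.
FOLLOW(S): in S→D S h, S is followed by h with FIRST {h}; in D→S, the suffix after S is empty, so FOLLOW(S) ⊇ FOLLOW(D) = {d, h}; in E→S, the suffix after S is empty, so FOLLOW(S) ⊇ FOLLOW(E) = {$, d, h}. Thus FOLLOW(S) = {$, d, h}.
FOLLOW(E): in S→E, the suffix after E is empty, so FOLLOW(E) ⊇ FOLLOW(S) = {$, d, h}; in C→d D E, the suffix after E is empty, so FOLLOW(E) ⊇ FOLLOW(C) = {d, h}. Thus FOLLOW(E) = {$, d, h}.

{$, d, h}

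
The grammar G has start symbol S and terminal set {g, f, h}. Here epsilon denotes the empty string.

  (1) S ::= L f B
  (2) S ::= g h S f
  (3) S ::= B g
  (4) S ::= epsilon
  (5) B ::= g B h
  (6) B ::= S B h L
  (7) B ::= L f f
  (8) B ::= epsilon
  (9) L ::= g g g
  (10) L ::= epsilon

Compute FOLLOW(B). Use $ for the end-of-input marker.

{$, f, g, h}

FIRST(L) = {epsilon, g}
FIRST(S) = {epsilon, f, g, h}  (via L f B, B g)
FIRST(B) = {epsilon, f, g, h}  (via S B h L, L f f)
FOLLOW(S) includes $ since S is the start symbol.
FOLLOW(S): in S::=g h S f, S is followed by f with FIRST {f}; in B::=S B h L, S is followed by B h L with FIRST {f, g, h}. Thus FOLLOW(S) = {$, f, g, h}.
FOLLOW(B): in S::=L f B, the suffix after B is empty, so FOLLOW(B) ⊇ FOLLOW(S) = {$, f, g, h}; in S::=B g, B is followed by g with FIRST {g}; in B::=g B h, B is followed by h with FIRST {h}; in B::=S B h L, B is followed by h L with FIRST {h}. Thus FOLLOW(B) = {$, f, g, h}.
FOLLOW(L): in S::=L f B, L is followed by f B with FIRST {f}; in B::=S B h L, the suffix after L is empty, so FOLLOW(L) ⊇ FOLLOW(B) = {$, f, g, h}; in B::=L f f, L is followed by f f with FIRST {f}. Thus FOLLOW(L) = {$, f, g, h}.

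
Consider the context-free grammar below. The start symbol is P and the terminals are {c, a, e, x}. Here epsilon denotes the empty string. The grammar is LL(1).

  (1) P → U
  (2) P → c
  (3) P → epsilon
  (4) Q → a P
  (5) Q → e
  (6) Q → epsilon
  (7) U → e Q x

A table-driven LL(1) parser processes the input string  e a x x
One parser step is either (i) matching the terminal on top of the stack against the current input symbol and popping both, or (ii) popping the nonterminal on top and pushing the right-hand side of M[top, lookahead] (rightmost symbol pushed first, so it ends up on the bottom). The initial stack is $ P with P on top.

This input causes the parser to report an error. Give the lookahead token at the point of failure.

x

step 1: stack=$ P  input=e a x x $  — expand P → U
step 2: stack=$ U  input=e a x x $  — expand U → e Q x
step 3: stack=$ x Q e  input=e a x x $  — match e
step 4: stack=$ x Q  input=a x x $  — expand Q → a P
step 5: stack=$ x P a  input=a x x $  — match a
step 6: stack=$ x P  input=x x $  — expand P → epsilon
step 7: stack=$ x  input=x x $  — match x
step 8: stack=$  input=x $  — error: stack empty but input remains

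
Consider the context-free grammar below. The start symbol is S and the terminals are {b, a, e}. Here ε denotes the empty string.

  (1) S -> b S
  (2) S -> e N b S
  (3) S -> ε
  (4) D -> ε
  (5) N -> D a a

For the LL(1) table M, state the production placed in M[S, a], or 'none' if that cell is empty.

none

FIRST(S): from S->b S we get {b}; from S->e N b S we get {e}; from S->ε we get {ε}. So FIRST(S) = {ε, b, e}.
FIRST(D): from D->ε we get {ε}. So FIRST(D) = {ε}.
FIRST(N): from N->D a a we get {a}. So FIRST(N) = {a}.
FOLLOW(S) includes $ since S is the start symbol.
FOLLOW(S): in S->b S, the suffix after S is empty (adds nothing new); in S->e N b S, the suffix after S is empty (adds nothing new). Thus FOLLOW(S) = {$}.
For S -> b S: FIRST(b S) = {b}, so it goes in M[S, t] for t ∈ {b}.
For S -> e N b S: FIRST(e N b S) = {e}, so it goes in M[S, t] for t ∈ {e}.
For S -> ε: FIRST(ε) = {ε}, so it goes in M[S, t] for t ∈ {}; since ε ∈ FIRST, also for every t ∈ FOLLOW(S) = {$}.
None of these place a production in M[S, a].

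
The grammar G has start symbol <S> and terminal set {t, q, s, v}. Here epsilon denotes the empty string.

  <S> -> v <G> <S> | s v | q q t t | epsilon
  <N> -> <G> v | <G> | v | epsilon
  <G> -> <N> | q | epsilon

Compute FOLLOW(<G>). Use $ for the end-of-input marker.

FIRST(<S>) = {epsilon, q, s, v}
FIRST(<N>) = {epsilon, q, v}  (via <G> v, <G>)
FIRST(<G>) = {epsilon, q, v}  (via <N>)
FOLLOW(<S>) includes $ since <S> is the start symbol.
FOLLOW(<S>): in <S>->v <G> <S>, the suffix after <S> is empty (adds nothing new). Thus FOLLOW(<S>) = {$}.
FOLLOW(<N>): in <G>-><N>, the suffix after <N> is empty, so FOLLOW(<N>) ⊇ FOLLOW(<G>) = {$, q, s, v}. Thus FOLLOW(<N>) = {$, q, s, v}.
FOLLOW(<G>): in <S>->v <G> <S>, <G> is followed by <S> with FIRST {epsilon, q, s, v}; in <S>->v <G> <S>, the suffix after <G> is nullable, so FOLLOW(<G>) ⊇ FOLLOW(<S>) = {$}; in <N>-><G> v, <G> is followed by v with FIRST {v}; in <N>-><G>, the suffix after <G> is empty, so FOLLOW(<G>) ⊇ FOLLOW(<N>) = {$, q, s, v}. Thus FOLLOW(<G>) = {$, q, s, v}.

{$, q, s, v}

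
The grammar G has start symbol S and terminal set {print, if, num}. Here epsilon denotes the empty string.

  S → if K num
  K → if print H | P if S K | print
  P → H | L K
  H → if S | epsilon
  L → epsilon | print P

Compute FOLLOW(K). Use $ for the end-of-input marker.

FIRST(S): from S→if K num we get {if}. So FIRST(S) = {if}.
FIRST(H): from H→if S we get {if}; from H→epsilon we get {epsilon}. So FIRST(H) = {epsilon, if}.
FIRST(L): from L→epsilon we get {epsilon}; from L→print P we get {print}. So FIRST(L) = {epsilon, print}.
FIRST(K): from K→if print H we get {if}; from K→P if S K we get {if, print}; from K→print we get {print}. So FIRST(K) = {if, print}.
FIRST(P): from P→H we get {epsilon, if}; from P→L K we get {if, print}. So FIRST(P) = {epsilon, if, print}.
FOLLOW(S) includes $ since S is the start symbol.
FOLLOW(L): in P→L K, L is followed by K with FIRST {if, print}. Thus FOLLOW(L) = {if, print}.
FOLLOW(P): in K→P if S K, P is followed by if S K with FIRST {if}; in L→print P, the suffix after P is empty, so FOLLOW(P) ⊇ FOLLOW(L) = {if, print}. Thus FOLLOW(P) = {if, print}.
FOLLOW(K): in S→if K num, K is followed by num with FIRST {num}; in K→P if S K, the suffix after K is empty (adds nothing new); in P→L K, the suffix after K is empty, so FOLLOW(K) ⊇ FOLLOW(P) = {if, print}. Thus FOLLOW(K) = {if, num, print}.
FOLLOW(H): in K→if print H, the suffix after H is empty, so FOLLOW(H) ⊇ FOLLOW(K) = {if, num, print}; in P→H, the suffix after H is empty, so FOLLOW(H) ⊇ FOLLOW(P) = {if, print}. Thus FOLLOW(H) = {if, num, print}.
FOLLOW(S): in K→P if S K, S is followed by K with FIRST {if, print}; in H→if S, the suffix after S is empty, so FOLLOW(S) ⊇ FOLLOW(H) = {if, num, print}. Thus FOLLOW(S) = {$, if, num, print}.

{if, num, print}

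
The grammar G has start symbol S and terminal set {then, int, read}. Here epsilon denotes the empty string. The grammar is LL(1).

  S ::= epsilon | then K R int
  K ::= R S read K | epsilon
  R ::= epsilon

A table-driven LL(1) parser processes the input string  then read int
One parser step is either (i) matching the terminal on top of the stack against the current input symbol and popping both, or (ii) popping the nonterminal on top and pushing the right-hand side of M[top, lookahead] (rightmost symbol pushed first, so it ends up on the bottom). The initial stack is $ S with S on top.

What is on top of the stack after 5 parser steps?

read

step 1: stack=$ S  input=then read int $  — expand S ::= then K R int
step 2: stack=$ int R K then  input=then read int $  — match then
step 3: stack=$ int R K  input=read int $  — expand K ::= R S read K
step 4: stack=$ int R K read S R  input=read int $  — expand R ::= epsilon
step 5: stack=$ int R K read S  input=read int $  — expand S ::= epsilon
Stack after step 5: $ int R K read (top = read).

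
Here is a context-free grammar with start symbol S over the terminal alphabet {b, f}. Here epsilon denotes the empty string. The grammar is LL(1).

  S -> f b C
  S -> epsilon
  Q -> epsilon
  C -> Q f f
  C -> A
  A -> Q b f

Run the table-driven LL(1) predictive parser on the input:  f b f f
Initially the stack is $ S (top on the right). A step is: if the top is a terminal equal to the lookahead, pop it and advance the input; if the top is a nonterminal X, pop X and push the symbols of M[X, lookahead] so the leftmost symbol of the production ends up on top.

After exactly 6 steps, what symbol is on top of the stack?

f

     Stack    Input      Action
  1  $ S      f b f f $  expand S -> f b C
  2  $ C b f  f b f f $  match f
  3  $ C b    b f f $    match b
  4  $ C      f f $      expand C -> Q f f
  5  $ f f Q  f f $      expand Q -> epsilon
  6  $ f f    f f $      match f
Stack after step 6: $ f (top = f).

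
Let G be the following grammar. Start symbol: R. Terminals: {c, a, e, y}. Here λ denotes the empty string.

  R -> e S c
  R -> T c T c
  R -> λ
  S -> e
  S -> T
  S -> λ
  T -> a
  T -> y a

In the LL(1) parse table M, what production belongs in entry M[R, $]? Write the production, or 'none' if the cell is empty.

R -> λ

FIRST(T) = {a, y}
FIRST(R) = {λ, a, e, y}  (via T c T c)
FIRST(S) = {λ, a, e, y}  (via T)
FOLLOW(R) includes $ since R is the start symbol.
FOLLOW(R): R appears on no right-hand side. Thus FOLLOW(R) = {$}.
For R -> e S c: FIRST(e S c) = {e}, so it goes in M[R, t] for t ∈ {e}.
For R -> T c T c: FIRST(T c T c) = {a, y}, so it goes in M[R, t] for t ∈ {a, y}.
For R -> λ: FIRST(λ) = {λ}, so it goes in M[R, t] for t ∈ {}; since λ ∈ FIRST, also for every t ∈ FOLLOW(R) = {$}.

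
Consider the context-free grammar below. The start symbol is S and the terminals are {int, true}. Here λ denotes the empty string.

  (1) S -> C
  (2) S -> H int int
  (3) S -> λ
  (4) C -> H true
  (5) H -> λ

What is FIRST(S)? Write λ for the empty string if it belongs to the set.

{λ, int, true}

FIRST(H) = {λ}
FIRST(C) = {true}  (via H true)
FIRST(S) = {λ, int, true}  (via C, H int int)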